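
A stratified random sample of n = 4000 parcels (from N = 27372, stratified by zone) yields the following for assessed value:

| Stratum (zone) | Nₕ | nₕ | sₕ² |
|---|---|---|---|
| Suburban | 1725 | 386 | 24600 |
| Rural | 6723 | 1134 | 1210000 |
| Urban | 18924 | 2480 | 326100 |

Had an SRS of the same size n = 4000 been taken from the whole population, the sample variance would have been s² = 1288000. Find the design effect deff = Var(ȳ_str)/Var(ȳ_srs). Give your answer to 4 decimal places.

Var(ȳ_str) = Σ Wₕ²(1−fₕ)sₕ²/nₕ with Wₕ = Nₕ/27372:
  Suburban: (1725/27372)²·(1−386/1725)·24600/386 = 0.1964737
  Rural: (6723/27372)²·(1−1134/6723)·1210000/1134 = 53.512652
  Urban: (18924/27372)²·(1−2480/18924)·326100/2480 = 54.614311
  → Var(ȳ_str) = 108.32344.
Var(ȳ_srs) = (1 − 4000/27372)·1288000/4000 = 274.94461.
deff = 108.32344 / 274.94461 = 0.3940.

0.3940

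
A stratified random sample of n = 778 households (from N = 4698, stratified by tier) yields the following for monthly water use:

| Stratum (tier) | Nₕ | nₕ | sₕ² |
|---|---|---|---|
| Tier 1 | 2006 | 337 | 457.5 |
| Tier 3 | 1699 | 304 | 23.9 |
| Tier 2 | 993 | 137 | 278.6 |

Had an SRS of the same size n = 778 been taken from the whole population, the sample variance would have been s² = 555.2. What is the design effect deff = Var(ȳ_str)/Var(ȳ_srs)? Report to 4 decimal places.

0.4915

Var(ȳ_str) = Σ Wₕ²(1−fₕ)sₕ²/nₕ with Wₕ = Nₕ/4698:
  Tier 1: (2006/4698)²·(1−337/2006)·457.5/337 = 0.20593134
  Tier 3: (1699/4698)²·(1−304/1699)·23.9/304 = 0.0084423991
  Tier 2: (993/4698)²·(1−137/993)·278.6/137 = 0.078317269
  → Var(ȳ_str) = 0.29269101.
Var(ȳ_srs) = (1 − 778/4698)·555.2/778 = 0.59544673.
deff = 0.29269101 / 0.59544673 = 0.4915.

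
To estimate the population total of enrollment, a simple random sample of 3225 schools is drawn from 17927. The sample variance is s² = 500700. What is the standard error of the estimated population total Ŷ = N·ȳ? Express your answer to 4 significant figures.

202300

Var(Ŷ) = N²·Var(ȳ) = N²·(1 − n/N)·s²/n.
f = 3225/17927 = 0.17989625; Var(ȳ) = 0.82010375·500700/3225 = 127.32588.
Var(Ŷ) = 17927² · 127.32588 = 4.0919651 × 10^10.
SE(Ŷ) = √(4.0919651 × 10^10) = 202300.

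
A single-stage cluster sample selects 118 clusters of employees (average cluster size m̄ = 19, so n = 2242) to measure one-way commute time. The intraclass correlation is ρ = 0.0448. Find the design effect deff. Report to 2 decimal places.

deff = 1 + (19 − 1)·0.0448 = 1 + 0.8064 = 1.8064.

1.81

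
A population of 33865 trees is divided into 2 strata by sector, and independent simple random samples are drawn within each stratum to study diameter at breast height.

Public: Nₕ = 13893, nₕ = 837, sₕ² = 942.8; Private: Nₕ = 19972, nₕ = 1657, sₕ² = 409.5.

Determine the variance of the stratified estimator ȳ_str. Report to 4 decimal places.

0.2570

Var(ȳ_str) = Σₕ Wₕ²(1 − fₕ)sₕ²/nₕ with Wₕ = Nₕ/N, N = 33865.
Public: Wₕ = 0.41024657; term = 0.41024657²·(1 − 0.06024617)·942.8/837 = 0.17815505.
Private: Wₕ = 0.58975343; term = 0.58975343²·(1 − 0.08296615)·409.5/1657 = 0.078823864.
Sum = 0.25697891.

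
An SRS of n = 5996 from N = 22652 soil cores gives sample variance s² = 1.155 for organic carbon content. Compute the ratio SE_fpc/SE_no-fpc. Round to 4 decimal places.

0.8575

f = n/N = 5996/22652 = 0.26470069.
SE_no-fpc = √(s²/n) = 0.013879064; SE_fpc = √((1−f)s²/n) = 0.011901241.
Ratio = √(1−f) = 0.85749595.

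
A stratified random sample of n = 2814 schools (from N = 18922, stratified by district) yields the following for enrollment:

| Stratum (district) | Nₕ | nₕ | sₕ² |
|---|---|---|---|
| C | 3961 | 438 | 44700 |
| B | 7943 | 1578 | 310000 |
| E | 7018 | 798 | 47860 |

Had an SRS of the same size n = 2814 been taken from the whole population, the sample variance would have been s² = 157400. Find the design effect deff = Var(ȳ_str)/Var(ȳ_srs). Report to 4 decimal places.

Var(ȳ_str) = Σ Wₕ²(1−fₕ)sₕ²/nₕ with Wₕ = Nₕ/18922:
  C: (3961/18922)²·(1−438/3961)·44700/438 = 3.9775608
  B: (7943/18922)²·(1−1578/7943)·310000/1578 = 27.739817
  E: (7018/18922)²·(1−798/7018)·47860/798 = 7.3120554
  → Var(ȳ_str) = 39.029433.
Var(ȳ_srs) = (1 − 2814/18922)·157400/2814 = 47.616253.
deff = 39.029433 / 47.616253 = 0.8197.

0.8197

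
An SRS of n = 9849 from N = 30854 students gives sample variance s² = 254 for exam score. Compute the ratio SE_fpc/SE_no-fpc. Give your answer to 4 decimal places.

0.8251

f = n/N = 9849/30854 = 0.31921307.
SE_no-fpc = √(s²/n) = 0.16059085; SE_fpc = √((1−f)s²/n) = 0.13250321.
Ratio = √(1−f) = 0.82509813.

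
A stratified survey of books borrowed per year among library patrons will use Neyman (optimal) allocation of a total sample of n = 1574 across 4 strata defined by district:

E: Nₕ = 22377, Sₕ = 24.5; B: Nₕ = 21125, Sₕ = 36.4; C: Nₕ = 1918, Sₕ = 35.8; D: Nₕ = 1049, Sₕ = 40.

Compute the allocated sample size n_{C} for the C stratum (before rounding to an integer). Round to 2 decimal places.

75.69

Neyman allocation: nₕ = n·NₕSₕ / Σⱼ NⱼSⱼ.
Σ NⱼSⱼ = 22377·24.5 + 21125·36.4 + 1918·35.8 + 1049·40 = 1.4278109 × 10^6.
n_{C} = 1574·1918·35.8 / (1.4278109 × 10^6) = 75.69.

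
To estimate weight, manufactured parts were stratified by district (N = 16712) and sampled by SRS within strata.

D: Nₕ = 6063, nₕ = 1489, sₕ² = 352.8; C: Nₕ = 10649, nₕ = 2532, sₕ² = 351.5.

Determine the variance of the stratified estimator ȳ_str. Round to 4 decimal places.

Var(ȳ_str) = Σₕ Wₕ²(1 − fₕ)sₕ²/nₕ with Wₕ = Nₕ/N, N = 16712.
D: Wₕ = 0.36279320; term = 0.36279320²·(1 − 0.24558799)·352.8/1489 = 0.023526686.
C: Wₕ = 0.63720680; term = 0.63720680²·(1 − 0.23776880)·351.5/2532 = 0.042964439.
Sum = 0.066491125.

0.0665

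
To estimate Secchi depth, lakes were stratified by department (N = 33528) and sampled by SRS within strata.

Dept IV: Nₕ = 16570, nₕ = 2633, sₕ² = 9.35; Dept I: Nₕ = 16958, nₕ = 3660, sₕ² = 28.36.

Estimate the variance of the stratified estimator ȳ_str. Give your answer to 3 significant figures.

0.00228

Var(ȳ_str) = Σₕ Wₕ²(1 − fₕ)sₕ²/nₕ with Wₕ = Nₕ/N, N = 33528.
Dept IV: Wₕ = 0.49421379; term = 0.49421379²·(1 − 0.15890163)·9.35/2633 = 7.295201 × 10^-4.
Dept I: Wₕ = 0.50578621; term = 0.50578621²·(1 − 0.21582734)·28.36/3660 = 0.0015544287.
Sum = 0.0022839488.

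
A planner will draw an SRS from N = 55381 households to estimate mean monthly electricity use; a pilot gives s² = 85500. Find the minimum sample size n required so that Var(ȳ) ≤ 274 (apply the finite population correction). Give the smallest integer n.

311

Without fpc, n₀ = s²/D = 85500/274 = 312.0438.
With fpc, (1 − n/N)·s²/n ≤ D requires n ≥ n₀/(1 + n₀/N) = 312.0438/(1 + 312.0438/55381) = 310.2954.
Rounding up, n = 311.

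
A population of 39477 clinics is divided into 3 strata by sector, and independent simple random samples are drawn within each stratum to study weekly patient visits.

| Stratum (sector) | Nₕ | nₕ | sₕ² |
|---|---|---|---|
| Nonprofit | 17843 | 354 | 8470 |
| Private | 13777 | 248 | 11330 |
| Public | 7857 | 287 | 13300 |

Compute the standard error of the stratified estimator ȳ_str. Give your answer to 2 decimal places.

3.47

Var(ȳ_str) = Σₕ Wₕ²(1 − fₕ)sₕ²/nₕ with Wₕ = Nₕ/N, N = 39477.
Nonprofit: Wₕ = 0.45198470; term = 0.45198470²·(1 − 0.01983971)·8470/354 = 4.790984.
Private: Wₕ = 0.34898802; term = 0.34898802²·(1 − 0.01800102)·11330/248 = 5.4639951.
Public: Wₕ = 0.19902728; term = 0.19902728²·(1 − 0.03652794)·13300/287 = 1.7686182.
Sum = 12.023597.
SE = √(12.023597) = 3.47.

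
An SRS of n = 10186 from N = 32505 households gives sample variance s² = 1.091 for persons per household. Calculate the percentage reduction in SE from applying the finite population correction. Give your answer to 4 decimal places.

17.1367

f = n/N = 10186/32505 = 0.31336717.
SE_no-fpc = √(s²/n) = 0.01034929; SE_fpc = √((1−f)s²/n) = 0.008575764.
Ratio = √(1−f) = 0.82863311. Reduction = 100·(1 − 0.82863311) = 17.1367%.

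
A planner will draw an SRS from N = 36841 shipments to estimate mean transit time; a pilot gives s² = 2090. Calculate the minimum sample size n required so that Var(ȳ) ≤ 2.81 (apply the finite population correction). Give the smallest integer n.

Without fpc, n₀ = s²/D = 2090/2.81 = 743.7722.
With fpc, (1 − n/N)·s²/n ≤ D requires n ≥ n₀/(1 + n₀/N) = 743.7722/(1 + 743.7722/36841) = 729.0536.
Rounding up, n = 730.

730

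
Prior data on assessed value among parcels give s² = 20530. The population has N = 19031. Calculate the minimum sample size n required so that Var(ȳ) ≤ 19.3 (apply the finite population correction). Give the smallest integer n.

Without fpc, n₀ = s²/D = 20530/19.3 = 1063.7306.
With fpc, (1 − n/N)·s²/n ≤ D requires n ≥ n₀/(1 + n₀/N) = 1063.7306/(1 + 1063.7306/19031) = 1007.4212.
Rounding up, n = 1008.

1008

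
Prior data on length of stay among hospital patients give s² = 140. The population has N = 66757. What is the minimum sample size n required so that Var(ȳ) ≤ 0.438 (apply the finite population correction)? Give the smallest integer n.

Without fpc, n₀ = s²/D = 140/0.438 = 319.6347.
With fpc, (1 − n/N)·s²/n ≤ D requires n ≥ n₀/(1 + n₀/N) = 319.6347/(1 + 319.6347/66757) = 318.1116.
Rounding up, n = 319.

319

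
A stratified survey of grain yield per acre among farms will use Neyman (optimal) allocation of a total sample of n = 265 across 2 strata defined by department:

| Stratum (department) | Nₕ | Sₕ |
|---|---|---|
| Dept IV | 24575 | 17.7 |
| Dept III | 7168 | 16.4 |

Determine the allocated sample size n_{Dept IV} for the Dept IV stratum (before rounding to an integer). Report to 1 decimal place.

Neyman allocation: nₕ = n·NₕSₕ / Σⱼ NⱼSⱼ.
Σ NⱼSⱼ = 24575·17.7 + 7168·16.4 = 552532.7.
n_{Dept IV} = 265·24575·17.7 / 552532.7 = 208.6.

208.6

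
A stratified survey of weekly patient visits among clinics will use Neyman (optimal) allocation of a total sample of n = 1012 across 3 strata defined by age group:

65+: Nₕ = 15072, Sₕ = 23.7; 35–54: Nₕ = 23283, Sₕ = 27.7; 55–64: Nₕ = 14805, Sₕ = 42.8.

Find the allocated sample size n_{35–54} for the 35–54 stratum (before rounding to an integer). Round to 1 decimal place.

Neyman allocation: nₕ = n·NₕSₕ / Σⱼ NⱼSⱼ.
Σ NⱼSⱼ = 15072·23.7 + 23283·27.7 + 14805·42.8 = 1.6357995 × 10^6.
n_{35–54} = 1012·23283·27.7 / (1.6357995 × 10^6) = 399.0.

399.0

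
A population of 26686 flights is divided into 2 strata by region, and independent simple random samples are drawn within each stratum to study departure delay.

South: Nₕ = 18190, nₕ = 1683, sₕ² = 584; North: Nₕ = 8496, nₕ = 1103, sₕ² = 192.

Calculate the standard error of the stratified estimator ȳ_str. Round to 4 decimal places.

Var(ȳ_str) = Σₕ Wₕ²(1 − fₕ)sₕ²/nₕ with Wₕ = Nₕ/N, N = 26686.
South: Wₕ = 0.68163082; term = 0.68163082²·(1 − 0.09252336)·584/1683 = 0.14630616.
North: Wₕ = 0.31836918; term = 0.31836918²·(1 − 0.12982580)·192/1103 = 0.015353025.
Sum = 0.16165919.
SE = √(0.16165919) = 0.4021.

0.4021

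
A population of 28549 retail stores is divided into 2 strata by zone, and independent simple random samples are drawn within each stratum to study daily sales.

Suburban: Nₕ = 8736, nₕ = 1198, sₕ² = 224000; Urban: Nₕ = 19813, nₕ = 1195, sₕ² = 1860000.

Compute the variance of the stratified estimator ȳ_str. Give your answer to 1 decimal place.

719.6

Var(ȳ_str) = Σₕ Wₕ²(1 − fₕ)sₕ²/nₕ with Wₕ = Nₕ/N, N = 28549.
Suburban: Wₕ = 0.30600021; term = 0.30600021²·(1 − 0.13713370)·224000/1198 = 15.106998.
Urban: Wₕ = 0.69399979; term = 0.69399979²·(1 − 0.06031394)·1860000/1195 = 704.44405.
Sum = 719.55105.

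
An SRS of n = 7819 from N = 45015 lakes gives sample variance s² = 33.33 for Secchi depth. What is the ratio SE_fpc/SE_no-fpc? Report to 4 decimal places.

0.9090

f = n/N = 7819/45015 = 0.17369766.
SE_no-fpc = √(s²/n) = 0.065289306; SE_fpc = √((1−f)s²/n) = 0.059348745.
Ratio = √(1−f) = 0.90901174.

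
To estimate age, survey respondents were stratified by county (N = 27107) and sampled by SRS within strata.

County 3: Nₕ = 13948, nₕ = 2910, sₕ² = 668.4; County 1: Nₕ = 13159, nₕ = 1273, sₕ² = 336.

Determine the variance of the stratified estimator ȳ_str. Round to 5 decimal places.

Var(ȳ_str) = Σₕ Wₕ²(1 − fₕ)sₕ²/nₕ with Wₕ = Nₕ/N, N = 27107.
County 3: Wₕ = 0.51455344; term = 0.51455344²·(1 − 0.20863206)·668.4/2910 = 0.048126344.
County 1: Wₕ = 0.48544656; term = 0.48544656²·(1 − 0.09673987)·336/1273 = 0.056183213.
Sum = 0.10430956.

0.10431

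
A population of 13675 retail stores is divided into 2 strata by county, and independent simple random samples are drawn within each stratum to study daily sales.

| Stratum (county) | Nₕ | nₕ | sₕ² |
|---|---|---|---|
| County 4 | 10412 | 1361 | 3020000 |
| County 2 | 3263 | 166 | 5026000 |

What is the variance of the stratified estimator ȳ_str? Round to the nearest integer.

Var(ȳ_str) = Σₕ Wₕ²(1 − fₕ)sₕ²/nₕ with Wₕ = Nₕ/N, N = 13675.
County 4: Wₕ = 0.76138940; term = 0.76138940²·(1 − 0.13071456)·3020000/1361 = 1118.2139.
County 2: Wₕ = 0.23861060; term = 0.23861060²·(1 − 0.05087343)·5026000/166 = 1636.1307.
Sum = 2754.3446.

2754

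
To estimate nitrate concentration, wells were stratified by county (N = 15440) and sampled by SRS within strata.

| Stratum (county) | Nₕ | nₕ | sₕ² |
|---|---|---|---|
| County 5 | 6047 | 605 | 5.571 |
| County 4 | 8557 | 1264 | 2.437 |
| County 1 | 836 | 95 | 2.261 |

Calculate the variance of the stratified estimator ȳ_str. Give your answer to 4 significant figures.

0.001838

Var(ȳ_str) = Σₕ Wₕ²(1 − fₕ)sₕ²/nₕ with Wₕ = Nₕ/N, N = 15440.
County 5: Wₕ = 0.39164508; term = 0.39164508²·(1 − 0.10004961)·5.571/605 = 0.0012711058.
County 4: Wₕ = 0.55420984; term = 0.55420984²·(1 − 0.14771532)·2.437/1264 = 5.0470965 × 10^-4.
County 1: Wₕ = 0.05414508; term = 0.05414508²·(1 − 0.11363636)·2.261/95 = 6.1845321 × 10^-5.
Sum = 0.0018376608.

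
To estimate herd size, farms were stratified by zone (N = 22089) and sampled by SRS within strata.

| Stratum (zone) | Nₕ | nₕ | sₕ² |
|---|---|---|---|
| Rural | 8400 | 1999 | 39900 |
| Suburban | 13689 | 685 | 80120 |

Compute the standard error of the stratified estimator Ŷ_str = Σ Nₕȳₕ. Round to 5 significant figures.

147970

Var(Ŷ_str) = Σₕ Nₕ²(1 − fₕ)sₕ²/nₕ.
Rural: 8400²·(1 − 1999/8400)·39900/1999 = 1.0732162 × 10^9.
Suburban: 13689²·(1 − 685/13689)·80120/685 = 2.0820879 × 10^10.
Sum = 2.1894095 × 10^10.
SE = √(2.1894095 × 10^10) = 147970.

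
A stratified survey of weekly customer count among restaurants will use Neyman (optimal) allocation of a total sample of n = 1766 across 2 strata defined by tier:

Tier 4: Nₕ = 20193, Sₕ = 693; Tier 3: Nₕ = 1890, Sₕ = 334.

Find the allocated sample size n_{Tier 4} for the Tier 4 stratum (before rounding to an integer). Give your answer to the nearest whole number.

Neyman allocation: nₕ = n·NₕSₕ / Σⱼ NⱼSⱼ.
Σ NⱼSⱼ = 20193·693 + 1890·334 = 1.4625009 × 10^7.
n_{Tier 4} = 1766·20193·693 / (1.4625009 × 10^7) = 1690.

1690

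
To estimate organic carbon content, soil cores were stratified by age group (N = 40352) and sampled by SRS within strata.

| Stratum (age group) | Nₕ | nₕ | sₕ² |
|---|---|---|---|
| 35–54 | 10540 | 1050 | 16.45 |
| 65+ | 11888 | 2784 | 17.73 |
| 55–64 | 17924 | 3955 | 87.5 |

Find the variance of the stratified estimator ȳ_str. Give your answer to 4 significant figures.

Var(ȳ_str) = Σₕ Wₕ²(1 − fₕ)sₕ²/nₕ with Wₕ = Nₕ/N, N = 40352.
35–54: Wₕ = 0.26120143; term = 0.26120143²·(1 − 0.09962049)·16.45/1050 = 9.6239486 × 10^-4.
65+: Wₕ = 0.29460745; term = 0.29460745²·(1 − 0.23418573)·17.73/2784 = 4.233021 × 10^-4.
55–64: Wₕ = 0.44419112; term = 0.44419112²·(1 − 0.22065387)·87.5/3955 = 0.0034019795.
Sum = 0.0047876765.

0.004788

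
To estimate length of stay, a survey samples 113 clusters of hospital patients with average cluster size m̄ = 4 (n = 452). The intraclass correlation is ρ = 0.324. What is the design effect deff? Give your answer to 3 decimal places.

1.972

deff = 1 + (4 − 1)·0.324 = 1 + 0.972 = 1.972.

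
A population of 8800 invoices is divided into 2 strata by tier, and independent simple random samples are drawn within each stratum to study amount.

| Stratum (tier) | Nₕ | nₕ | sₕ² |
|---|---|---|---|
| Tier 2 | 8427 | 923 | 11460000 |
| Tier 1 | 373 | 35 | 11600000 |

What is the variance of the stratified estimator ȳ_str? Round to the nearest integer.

10678

Var(ȳ_str) = Σₕ Wₕ²(1 − fₕ)sₕ²/nₕ with Wₕ = Nₕ/N, N = 8800.
Tier 2: Wₕ = 0.95761364; term = 0.95761364²·(1 − 0.10952890)·11460000/923 = 10138.726.
Tier 1: Wₕ = 0.04238636; term = 0.04238636²·(1 − 0.09383378)·11600000/35 = 539.5729.
Sum = 10678.299.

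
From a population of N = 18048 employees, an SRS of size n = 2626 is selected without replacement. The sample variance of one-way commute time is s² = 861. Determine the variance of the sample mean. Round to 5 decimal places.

0.28017

Under SRS without replacement, Var(ȳ) = (1 − f)·s²/n with f = n/N = 2626/18048 = 0.14550089.
Var(ȳ) = (1 − 0.14550089)·861/2626 = 0.85449911·0.3278751 = 0.28016898.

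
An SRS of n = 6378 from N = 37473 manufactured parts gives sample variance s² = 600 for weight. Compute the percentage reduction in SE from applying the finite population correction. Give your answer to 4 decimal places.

f = n/N = 6378/37473 = 0.17020255.
SE_no-fpc = √(s²/n) = 0.30671384; SE_fpc = √((1−f)s²/n) = 0.27939551.
Ratio = √(1−f) = 0.91093219. Reduction = 100·(1 − 0.91093219) = 8.9068%.

8.9068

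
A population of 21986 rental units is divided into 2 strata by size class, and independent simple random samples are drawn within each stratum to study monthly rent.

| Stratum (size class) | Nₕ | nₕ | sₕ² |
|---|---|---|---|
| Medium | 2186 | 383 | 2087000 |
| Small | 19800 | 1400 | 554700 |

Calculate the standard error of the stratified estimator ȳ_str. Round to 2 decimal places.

18.52

Var(ȳ_str) = Σₕ Wₕ²(1 − fₕ)sₕ²/nₕ with Wₕ = Nₕ/N, N = 21986.
Medium: Wₕ = 0.09942691; term = 0.09942691²·(1 − 0.17520586)·2087000/383 = 44.430082.
Small: Wₕ = 0.90057309; term = 0.90057309²·(1 − 0.07070707)·554700/1400 = 298.62124.
Sum = 343.05132.
SE = √(343.05132) = 18.52.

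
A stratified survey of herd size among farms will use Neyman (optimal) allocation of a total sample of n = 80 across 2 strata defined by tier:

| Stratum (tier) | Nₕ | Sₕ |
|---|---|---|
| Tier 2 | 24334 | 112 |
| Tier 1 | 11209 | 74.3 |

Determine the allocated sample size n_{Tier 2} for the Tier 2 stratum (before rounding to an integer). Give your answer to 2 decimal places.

61.28

Neyman allocation: nₕ = n·NₕSₕ / Σⱼ NⱼSⱼ.
Σ NⱼSⱼ = 24334·112 + 11209·74.3 = 3.5582367 × 10^6.
n_{Tier 2} = 80·24334·112 / (3.5582367 × 10^6) = 61.28.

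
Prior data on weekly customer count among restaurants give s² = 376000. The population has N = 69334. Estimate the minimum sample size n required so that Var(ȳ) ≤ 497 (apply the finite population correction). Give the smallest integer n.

Without fpc, n₀ = s²/D = 376000/497 = 756.5392.
With fpc, (1 − n/N)·s²/n ≤ D requires n ≥ n₀/(1 + n₀/N) = 756.5392/(1 + 756.5392/69334) = 748.3733.
Rounding up, n = 749.

749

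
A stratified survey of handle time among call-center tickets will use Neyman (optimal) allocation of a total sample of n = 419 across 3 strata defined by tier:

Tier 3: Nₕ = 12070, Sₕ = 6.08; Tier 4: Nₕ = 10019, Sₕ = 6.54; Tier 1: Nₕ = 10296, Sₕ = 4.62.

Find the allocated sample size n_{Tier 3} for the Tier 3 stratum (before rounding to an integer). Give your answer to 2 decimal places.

Neyman allocation: nₕ = n·NₕSₕ / Σⱼ NⱼSⱼ.
Σ NⱼSⱼ = 12070·6.08 + 10019·6.54 + 10296·4.62 = 186477.38.
n_{Tier 3} = 419·12070·6.08 / 186477.38 = 164.89.

164.89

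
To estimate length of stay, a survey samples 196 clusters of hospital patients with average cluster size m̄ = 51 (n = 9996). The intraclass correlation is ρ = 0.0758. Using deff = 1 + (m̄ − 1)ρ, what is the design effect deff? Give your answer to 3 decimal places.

deff = 1 + (51 − 1)·0.0758 = 1 + 3.79 = 4.79.

4.790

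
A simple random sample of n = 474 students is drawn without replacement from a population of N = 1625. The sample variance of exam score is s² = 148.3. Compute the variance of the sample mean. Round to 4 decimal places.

0.2216

Under SRS without replacement, Var(ȳ) = (1 − f)·s²/n with f = n/N = 474/1625 = 0.29169231.
Var(ȳ) = (1 − 0.29169231)·148.3/474 = 0.70830769·0.3128692 = 0.22160766.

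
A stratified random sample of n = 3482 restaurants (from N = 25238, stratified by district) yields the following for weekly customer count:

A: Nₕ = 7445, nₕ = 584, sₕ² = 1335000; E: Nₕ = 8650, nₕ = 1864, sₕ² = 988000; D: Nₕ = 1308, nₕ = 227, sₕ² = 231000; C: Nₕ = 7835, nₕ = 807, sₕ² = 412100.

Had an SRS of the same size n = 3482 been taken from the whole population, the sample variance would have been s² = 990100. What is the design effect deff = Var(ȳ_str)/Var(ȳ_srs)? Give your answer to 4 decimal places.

1.1365

Var(ȳ_str) = Σ Wₕ²(1−fₕ)sₕ²/nₕ with Wₕ = Nₕ/25238:
  A: (7445/25238)²·(1−584/7445)·1335000/584 = 183.32035
  E: (8650/25238)²·(1−1864/8650)·988000/1864 = 48.846239
  D: (1308/25238)²·(1−227/1308)·231000/227 = 2.258966
  C: (7835/25238)²·(1−807/7835)·412100/807 = 44.145858
  → Var(ȳ_str) = 278.57141.
Var(ȳ_srs) = (1 − 3482/25238)·990100/3482 = 245.11755.
deff = 278.57141 / 245.11755 = 1.1365.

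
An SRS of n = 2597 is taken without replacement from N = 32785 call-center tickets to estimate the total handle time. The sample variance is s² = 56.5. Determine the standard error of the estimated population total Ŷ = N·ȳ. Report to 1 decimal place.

4640.3

Var(Ŷ) = N²·Var(ȳ) = N²·(1 − n/N)·s²/n.
f = 2597/32785 = 0.07921305; Var(ȳ) = 0.92078695·56.5/2597 = 0.020032523.
Var(Ŷ) = 32785² · 0.020032523 = 2.1532082 × 10^7.
SE(Ŷ) = √(2.1532082 × 10^7) = 4640.3.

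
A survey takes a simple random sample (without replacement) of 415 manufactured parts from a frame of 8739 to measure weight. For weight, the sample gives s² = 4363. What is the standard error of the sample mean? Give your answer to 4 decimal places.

Under SRS without replacement, Var(ȳ) = (1 − f)·s²/n with f = n/N = 415/8739 = 0.04748827.
Var(ȳ) = (1 − 0.04748827)·4363/415 = 0.95251173·10.513253 = 10.013997.
SE(ȳ) = √(10.013997) = 3.1645.

3.1645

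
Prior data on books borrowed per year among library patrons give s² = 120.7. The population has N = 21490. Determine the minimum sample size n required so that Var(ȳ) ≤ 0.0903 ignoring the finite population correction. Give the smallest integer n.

1337

Without fpc, n₀ = s²/D = 120.7/0.0903 = 1336.6556.
Rounding up, n = 1337.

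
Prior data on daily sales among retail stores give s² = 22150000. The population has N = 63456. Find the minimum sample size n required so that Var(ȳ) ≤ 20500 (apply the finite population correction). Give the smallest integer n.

1063

Without fpc, n₀ = s²/D = 22150000/20500 = 1080.4878.
With fpc, (1 − n/N)·s²/n ≤ D requires n ≥ n₀/(1 + n₀/N) = 1080.4878/(1 + 1080.4878/63456) = 1062.3980.
Rounding up, n = 1063.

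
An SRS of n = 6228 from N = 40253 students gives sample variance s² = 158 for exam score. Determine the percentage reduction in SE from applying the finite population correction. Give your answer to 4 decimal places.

8.0610

f = n/N = 6228/40253 = 0.15472139.
SE_no-fpc = √(s²/n) = 0.15927743; SE_fpc = √((1−f)s²/n) = 0.14643813.
Ratio = √(1−f) = 0.91939035. Reduction = 100·(1 − 0.91939035) = 8.0610%.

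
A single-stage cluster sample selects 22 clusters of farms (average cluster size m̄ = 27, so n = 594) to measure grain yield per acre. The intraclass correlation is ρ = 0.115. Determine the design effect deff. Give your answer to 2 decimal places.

deff = 1 + (27 − 1)·0.115 = 1 + 2.99 = 3.99.

3.99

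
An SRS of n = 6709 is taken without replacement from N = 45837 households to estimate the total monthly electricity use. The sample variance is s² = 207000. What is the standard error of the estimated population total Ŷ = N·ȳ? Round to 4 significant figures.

Var(Ŷ) = N²·Var(ȳ) = N²·(1 − n/N)·s²/n.
f = 6709/45837 = 0.14636647; Var(ȳ) = 0.85363353·207000/6709 = 26.338074.
Var(Ŷ) = 45837² · 26.338074 = 5.5337099 × 10^10.
SE(Ŷ) = √(5.5337099 × 10^10) = 235200.

235200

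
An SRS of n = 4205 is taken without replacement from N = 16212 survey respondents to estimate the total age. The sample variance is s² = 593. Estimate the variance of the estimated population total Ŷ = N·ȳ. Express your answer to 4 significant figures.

Var(Ŷ) = N²·Var(ȳ) = N²·(1 − n/N)·s²/n.
f = 4205/16212 = 0.25937577; Var(ȳ) = 0.74062423·593/4205 = 0.10444475.
Var(Ŷ) = 16212² · 0.10444475 = 2.7451103 × 10^7.

2.745 × 10^7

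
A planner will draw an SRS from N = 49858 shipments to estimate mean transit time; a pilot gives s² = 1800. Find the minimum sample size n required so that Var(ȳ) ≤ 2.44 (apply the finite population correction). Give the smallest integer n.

Without fpc, n₀ = s²/D = 1800/2.44 = 737.7049.
With fpc, (1 − n/N)·s²/n ≤ D requires n ≥ n₀/(1 + n₀/N) = 737.7049/(1 + 737.7049/49858) = 726.9489.
Rounding up, n = 727.

727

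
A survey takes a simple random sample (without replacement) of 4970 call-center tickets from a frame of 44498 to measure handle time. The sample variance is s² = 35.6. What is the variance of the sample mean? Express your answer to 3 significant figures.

Under SRS without replacement, Var(ȳ) = (1 − f)·s²/n with f = n/N = 4970/44498 = 0.11169041.
Var(ȳ) = (1 − 0.11169041)·35.6/4970 = 0.88830959·0.0071629779 = 0.0063629419.

0.00636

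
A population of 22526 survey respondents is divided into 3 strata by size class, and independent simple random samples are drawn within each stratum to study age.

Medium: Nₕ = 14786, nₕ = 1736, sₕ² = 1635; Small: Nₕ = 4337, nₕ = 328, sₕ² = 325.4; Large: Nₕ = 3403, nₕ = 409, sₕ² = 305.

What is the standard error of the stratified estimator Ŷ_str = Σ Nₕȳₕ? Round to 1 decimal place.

Var(Ŷ_str) = Σₕ Nₕ²(1 − fₕ)sₕ²/nₕ.
Medium: 14786²·(1 − 1736/14786)·1635/1736 = 1.817311 × 10^8.
Small: 4337²·(1 − 328/4337)·325.4/328 = 1.7249209 × 10^7.
Large: 3403²·(1 − 409/3403)·305/409 = 7.5978423 × 10^6.
Sum = 2.0657815 × 10^8.
SE = √(2.0657815 × 10^8) = 14372.8.

14372.8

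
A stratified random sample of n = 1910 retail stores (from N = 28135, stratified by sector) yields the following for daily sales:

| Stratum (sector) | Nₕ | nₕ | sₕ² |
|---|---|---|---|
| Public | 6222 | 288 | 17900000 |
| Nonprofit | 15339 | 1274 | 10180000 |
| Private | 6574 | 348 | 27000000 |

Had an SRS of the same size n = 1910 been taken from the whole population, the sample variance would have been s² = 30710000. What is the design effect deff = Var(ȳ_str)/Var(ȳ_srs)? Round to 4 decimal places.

0.6064

Var(ȳ_str) = Σ Wₕ²(1−fₕ)sₕ²/nₕ with Wₕ = Nₕ/28135:
  Public: (6222/28135)²·(1−288/6222)·17900000/288 = 2898.9736
  Nonprofit: (15339/28135)²·(1−1274/15339)·10180000/1274 = 2177.8166
  Private: (6574/28135)²·(1−348/6574)·27000000/348 = 4011.7097
  → Var(ȳ_str) = 9088.4999.
Var(ȳ_srs) = (1 − 1910/28135)·30710000/1910 = 14987.011.
deff = 9088.4999 / 14987.011 = 0.6064.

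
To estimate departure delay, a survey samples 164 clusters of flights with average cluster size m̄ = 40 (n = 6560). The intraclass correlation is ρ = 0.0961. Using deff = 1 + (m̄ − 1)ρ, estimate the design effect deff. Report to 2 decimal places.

4.75

deff = 1 + (40 − 1)·0.0961 = 1 + 3.7479 = 4.7479.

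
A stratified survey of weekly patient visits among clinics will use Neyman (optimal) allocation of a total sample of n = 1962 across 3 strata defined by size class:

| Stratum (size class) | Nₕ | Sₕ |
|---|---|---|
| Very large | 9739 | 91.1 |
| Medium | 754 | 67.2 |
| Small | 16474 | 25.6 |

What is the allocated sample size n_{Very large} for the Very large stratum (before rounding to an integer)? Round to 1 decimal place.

Neyman allocation: nₕ = n·NₕSₕ / Σⱼ NⱼSⱼ.
Σ NⱼSⱼ = 9739·91.1 + 754·67.2 + 16474·25.6 = 1.3596261 × 10^6.
n_{Very large} = 1962·9739·91.1 / (1.3596261 × 10^6) = 1280.3.

1280.3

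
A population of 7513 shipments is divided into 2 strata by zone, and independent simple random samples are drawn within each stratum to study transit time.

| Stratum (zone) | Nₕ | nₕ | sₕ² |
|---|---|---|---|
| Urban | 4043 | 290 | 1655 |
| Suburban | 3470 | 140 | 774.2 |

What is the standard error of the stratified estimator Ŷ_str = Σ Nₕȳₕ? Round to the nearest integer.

12268

Var(Ŷ_str) = Σₕ Nₕ²(1 − fₕ)sₕ²/nₕ.
Urban: 4043²·(1 − 290/4043)·1655/290 = 8.6592904 × 10^7.
Suburban: 3470²·(1 − 140/3470)·774.2/140 = 6.3899703 × 10^7.
Sum = 1.5049261 × 10^8.
SE = √(1.5049261 × 10^8) = 12268.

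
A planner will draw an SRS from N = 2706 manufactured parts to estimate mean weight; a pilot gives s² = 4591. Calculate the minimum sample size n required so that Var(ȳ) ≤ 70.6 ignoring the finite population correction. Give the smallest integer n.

66

Without fpc, n₀ = s²/D = 4591/70.6 = 65.0283.
Rounding up, n = 66.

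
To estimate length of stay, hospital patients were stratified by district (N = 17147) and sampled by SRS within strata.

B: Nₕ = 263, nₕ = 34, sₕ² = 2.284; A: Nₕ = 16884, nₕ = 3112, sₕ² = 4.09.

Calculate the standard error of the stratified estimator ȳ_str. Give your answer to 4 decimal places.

Var(ȳ_str) = Σₕ Wₕ²(1 − fₕ)sₕ²/nₕ with Wₕ = Nₕ/N, N = 17147.
B: Wₕ = 0.01533796; term = 0.01533796²·(1 − 0.12927757)·2.284/34 = 1.3760434 × 10^-5.
A: Wₕ = 0.98466204; term = 0.98466204²·(1 − 0.18431651)·4.09/3112 = 0.001039393.
Sum = 0.0010531534.
SE = √(0.0010531534) = 0.0325.

0.0325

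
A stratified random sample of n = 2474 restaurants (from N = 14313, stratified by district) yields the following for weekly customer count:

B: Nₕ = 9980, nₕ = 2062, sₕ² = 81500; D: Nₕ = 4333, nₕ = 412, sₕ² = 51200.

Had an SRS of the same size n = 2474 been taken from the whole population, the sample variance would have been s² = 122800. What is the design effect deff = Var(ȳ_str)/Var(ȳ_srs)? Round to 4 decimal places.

Var(ȳ_str) = Σ Wₕ²(1−fₕ)sₕ²/nₕ with Wₕ = Nₕ/14313:
  B: (9980/14313)²·(1−2062/9980)·81500/2062 = 15.24592
  D: (4333/14313)²·(1−412/4333)·51200/412 = 10.306161
  → Var(ȳ_str) = 25.552081.
Var(ȳ_srs) = (1 − 2474/14313)·122800/2474 = 41.056604.
deff = 25.552081 / 41.056604 = 0.6224.

0.6224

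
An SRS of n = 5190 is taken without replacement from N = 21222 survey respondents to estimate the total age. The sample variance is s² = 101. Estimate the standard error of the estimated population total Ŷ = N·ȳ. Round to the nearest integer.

Var(Ŷ) = N²·Var(ȳ) = N²·(1 − n/N)·s²/n.
f = 5190/21222 = 0.24455753; Var(ȳ) = 0.75544247·101/5190 = 0.014701289.
Var(Ŷ) = 21222² · 0.014701289 = 6.6210678 × 10^6.
SE(Ŷ) = √(6.6210678 × 10^6) = 2573.

2573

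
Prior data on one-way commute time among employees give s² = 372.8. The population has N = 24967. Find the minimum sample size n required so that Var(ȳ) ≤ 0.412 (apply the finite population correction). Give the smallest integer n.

874

Without fpc, n₀ = s²/D = 372.8/0.412 = 904.8544.
With fpc, (1 − n/N)·s²/n ≤ D requires n ≥ n₀/(1 + n₀/N) = 904.8544/(1 + 904.8544/24967) = 873.2076.
Rounding up, n = 874.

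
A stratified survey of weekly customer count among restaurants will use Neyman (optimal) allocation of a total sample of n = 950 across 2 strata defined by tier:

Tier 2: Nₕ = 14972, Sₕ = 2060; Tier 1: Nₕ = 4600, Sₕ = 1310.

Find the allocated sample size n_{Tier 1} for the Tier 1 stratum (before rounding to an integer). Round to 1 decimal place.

155.3

Neyman allocation: nₕ = n·NₕSₕ / Σⱼ NⱼSⱼ.
Σ NⱼSⱼ = 14972·2060 + 4600·1310 = 3.686832 × 10^7.
n_{Tier 1} = 950·4600·1310 / (3.686832 × 10^7) = 155.3.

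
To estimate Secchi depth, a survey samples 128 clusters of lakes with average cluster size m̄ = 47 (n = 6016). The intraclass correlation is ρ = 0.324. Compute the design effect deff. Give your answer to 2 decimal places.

deff = 1 + (47 − 1)·0.324 = 1 + 14.904 = 15.904.

15.90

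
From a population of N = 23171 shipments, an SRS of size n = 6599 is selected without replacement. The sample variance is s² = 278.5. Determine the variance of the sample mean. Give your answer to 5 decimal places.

Under SRS without replacement, Var(ȳ) = (1 − f)·s²/n with f = n/N = 6599/23171 = 0.28479565.
Var(ȳ) = (1 − 0.28479565)·278.5/6599 = 0.71520435·0.042203364 = 0.03018403.

0.03018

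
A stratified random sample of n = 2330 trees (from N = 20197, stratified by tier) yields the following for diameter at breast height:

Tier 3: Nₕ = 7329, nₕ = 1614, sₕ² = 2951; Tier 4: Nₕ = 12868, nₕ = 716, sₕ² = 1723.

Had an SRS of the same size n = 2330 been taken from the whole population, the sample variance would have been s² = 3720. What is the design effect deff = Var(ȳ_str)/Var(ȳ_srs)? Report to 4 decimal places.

Var(ȳ_str) = Σ Wₕ²(1−fₕ)sₕ²/nₕ with Wₕ = Nₕ/20197:
  Tier 3: (7329/20197)²·(1−1614/7329)·2951/1614 = 0.18773831
  Tier 4: (12868/20197)²·(1−716/12868)·1723/716 = 0.9224808
  → Var(ȳ_str) = 1.1102191.
Var(ȳ_srs) = (1 − 2330/20197)·3720/2330 = 1.4123808.
deff = 1.1102191 / 1.4123808 = 0.7861.

0.7861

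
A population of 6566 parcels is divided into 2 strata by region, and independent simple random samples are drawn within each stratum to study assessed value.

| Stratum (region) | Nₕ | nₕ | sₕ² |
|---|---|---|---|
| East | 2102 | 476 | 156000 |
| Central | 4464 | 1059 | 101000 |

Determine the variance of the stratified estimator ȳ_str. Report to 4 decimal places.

Var(ȳ_str) = Σₕ Wₕ²(1 − fₕ)sₕ²/nₕ with Wₕ = Nₕ/N, N = 6566.
East: Wₕ = 0.32013402; term = 0.32013402²·(1 − 0.22645100)·156000/476 = 25.981794.
Central: Wₕ = 0.67986598; term = 0.67986598²·(1 − 0.23723118)·101000/1059 = 33.625206.
Sum = 59.607.

59.6070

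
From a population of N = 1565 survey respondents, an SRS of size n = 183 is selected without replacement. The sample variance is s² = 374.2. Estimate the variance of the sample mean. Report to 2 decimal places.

Under SRS without replacement, Var(ȳ) = (1 − f)·s²/n with f = n/N = 183/1565 = 0.11693291.
Var(ȳ) = (1 − 0.11693291)·374.2/183 = 0.88306709·2.0448087 = 1.8057033.

1.81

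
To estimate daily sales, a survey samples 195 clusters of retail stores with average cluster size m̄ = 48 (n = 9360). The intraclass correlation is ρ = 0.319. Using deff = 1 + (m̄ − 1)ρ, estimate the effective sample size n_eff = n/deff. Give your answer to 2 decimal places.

deff = 1 + (48 − 1)·0.319 = 1 + 14.993 = 15.993.
n_eff = 9360 / 15.993 = 585.26.

585.26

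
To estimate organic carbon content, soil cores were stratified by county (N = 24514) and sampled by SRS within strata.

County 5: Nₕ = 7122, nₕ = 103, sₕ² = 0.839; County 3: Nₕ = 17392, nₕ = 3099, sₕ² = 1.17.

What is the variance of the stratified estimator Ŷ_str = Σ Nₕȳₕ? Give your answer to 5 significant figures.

501050

Var(Ŷ_str) = Σₕ Nₕ²(1 − fₕ)sₕ²/nₕ.
County 5: 7122²·(1 − 103/7122)·0.839/103 = 407194.54.
County 3: 17392²·(1 − 3099/17392)·1.17/3099 = 93850.633.
Sum = 501045.17.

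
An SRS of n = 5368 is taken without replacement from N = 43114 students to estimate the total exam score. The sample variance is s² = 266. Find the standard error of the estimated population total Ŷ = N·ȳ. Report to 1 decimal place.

8980.1

Var(Ŷ) = N²·Var(ȳ) = N²·(1 − n/N)·s²/n.
f = 5368/43114 = 0.12450712; Var(ȳ) = 0.87549288·266/5368 = 0.043383216.
Var(Ŷ) = 43114² · 0.043383216 = 8.0641459 × 10^7.
SE(Ŷ) = √(8.0641459 × 10^7) = 8980.1.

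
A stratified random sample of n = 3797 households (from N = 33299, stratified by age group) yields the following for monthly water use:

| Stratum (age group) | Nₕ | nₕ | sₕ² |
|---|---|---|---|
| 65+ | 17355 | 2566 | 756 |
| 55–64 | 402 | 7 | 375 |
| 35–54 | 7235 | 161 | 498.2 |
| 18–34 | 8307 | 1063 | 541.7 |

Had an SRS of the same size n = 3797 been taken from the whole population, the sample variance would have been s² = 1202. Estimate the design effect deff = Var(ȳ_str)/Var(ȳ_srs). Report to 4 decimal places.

Var(ȳ_str) = Σ Wₕ²(1−fₕ)sₕ²/nₕ with Wₕ = Nₕ/33299:
  65+: (17355/33299)²·(1−2566/17355)·756/2566 = 0.068197144
  55–64: (402/33299)²·(1−7/402)·375/7 = 0.0076717421
  35–54: (7235/33299)²·(1−161/7235)·498.2/161 = 0.14282987
  18–34: (8307/33299)²·(1−1063/8307)·541.7/1063 = 0.027655775
  → Var(ȳ_str) = 0.24635453.
Var(ȳ_srs) = (1 − 3797/33299)·1202/3797 = 0.28046853.
deff = 0.24635453 / 0.28046853 = 0.8784.

0.8784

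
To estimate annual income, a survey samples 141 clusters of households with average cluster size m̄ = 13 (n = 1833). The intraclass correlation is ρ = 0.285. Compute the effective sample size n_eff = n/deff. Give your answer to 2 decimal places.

414.71

deff = 1 + (13 − 1)·0.285 = 1 + 3.42 = 4.42.
n_eff = 1833 / 4.42 = 414.71.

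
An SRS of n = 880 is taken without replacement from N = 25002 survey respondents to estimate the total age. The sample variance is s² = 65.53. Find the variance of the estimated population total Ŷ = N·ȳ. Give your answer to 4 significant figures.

4.491 × 10^7

Var(Ŷ) = N²·Var(ȳ) = N²·(1 − n/N)·s²/n.
f = 880/25002 = 0.03519718; Var(ȳ) = 0.96480282·65.53/880 = 0.071844919.
Var(Ŷ) = 25002² · 0.071844919 = 4.4910259 × 10^7.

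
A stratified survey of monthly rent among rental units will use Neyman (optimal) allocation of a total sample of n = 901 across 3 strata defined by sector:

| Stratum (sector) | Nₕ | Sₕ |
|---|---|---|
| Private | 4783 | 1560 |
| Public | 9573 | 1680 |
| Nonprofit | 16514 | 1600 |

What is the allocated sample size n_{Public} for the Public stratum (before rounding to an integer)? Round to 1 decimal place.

290.0

Neyman allocation: nₕ = n·NₕSₕ / Σⱼ NⱼSⱼ.
Σ NⱼSⱼ = 4783·1560 + 9573·1680 + 16514·1600 = 4.996652 × 10^7.
n_{Public} = 901·9573·1680 / (4.996652 × 10^7) = 290.0.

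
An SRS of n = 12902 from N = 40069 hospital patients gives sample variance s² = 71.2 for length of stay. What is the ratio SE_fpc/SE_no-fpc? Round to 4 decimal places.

f = n/N = 12902/40069 = 0.32199456.
SE_no-fpc = √(s²/n) = 0.07428677; SE_fpc = √((1−f)s²/n) = 0.061168533.
Ratio = √(1−f) = 0.82341086.

0.8234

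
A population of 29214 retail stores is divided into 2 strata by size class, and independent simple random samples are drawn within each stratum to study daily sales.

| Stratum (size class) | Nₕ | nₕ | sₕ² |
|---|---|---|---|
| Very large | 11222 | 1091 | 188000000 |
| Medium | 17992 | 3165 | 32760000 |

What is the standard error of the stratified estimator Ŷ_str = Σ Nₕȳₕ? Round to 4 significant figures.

4.728 × 10^6

Var(Ŷ_str) = Σₕ Nₕ²(1 − fₕ)sₕ²/nₕ.
Very large: 11222²·(1 − 1091/11222)·188000000/1091 = 1.9590958 × 10^13.
Medium: 17992²·(1 − 3165/17992)·32760000/3165 = 2.7612321 × 10^12.
Sum = 2.235219 × 10^13.
SE = √(2.235219 × 10^13) = 4.728 × 10^6.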